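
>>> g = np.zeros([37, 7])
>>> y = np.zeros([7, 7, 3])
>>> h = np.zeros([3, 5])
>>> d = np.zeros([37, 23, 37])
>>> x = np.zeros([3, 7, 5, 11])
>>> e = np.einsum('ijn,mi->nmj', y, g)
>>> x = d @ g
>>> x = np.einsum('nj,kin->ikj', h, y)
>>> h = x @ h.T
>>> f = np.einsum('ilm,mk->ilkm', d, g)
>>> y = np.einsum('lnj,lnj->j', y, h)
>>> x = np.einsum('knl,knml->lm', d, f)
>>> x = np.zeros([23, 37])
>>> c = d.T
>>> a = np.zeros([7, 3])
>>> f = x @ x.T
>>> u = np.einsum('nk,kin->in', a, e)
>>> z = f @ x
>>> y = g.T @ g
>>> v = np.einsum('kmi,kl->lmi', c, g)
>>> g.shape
(37, 7)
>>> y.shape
(7, 7)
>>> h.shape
(7, 7, 3)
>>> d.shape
(37, 23, 37)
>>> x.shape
(23, 37)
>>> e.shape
(3, 37, 7)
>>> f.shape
(23, 23)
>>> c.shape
(37, 23, 37)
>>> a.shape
(7, 3)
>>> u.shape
(37, 7)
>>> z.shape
(23, 37)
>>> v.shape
(7, 23, 37)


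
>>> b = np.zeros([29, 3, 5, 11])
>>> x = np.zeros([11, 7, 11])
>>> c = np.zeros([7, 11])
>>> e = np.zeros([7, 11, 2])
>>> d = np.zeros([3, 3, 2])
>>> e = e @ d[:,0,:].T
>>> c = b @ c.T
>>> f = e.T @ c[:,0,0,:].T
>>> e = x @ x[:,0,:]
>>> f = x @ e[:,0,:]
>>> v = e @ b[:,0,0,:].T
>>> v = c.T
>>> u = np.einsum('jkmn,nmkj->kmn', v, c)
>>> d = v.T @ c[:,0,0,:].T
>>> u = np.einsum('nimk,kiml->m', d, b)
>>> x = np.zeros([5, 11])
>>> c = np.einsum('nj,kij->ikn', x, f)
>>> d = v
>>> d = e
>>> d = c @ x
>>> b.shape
(29, 3, 5, 11)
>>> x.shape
(5, 11)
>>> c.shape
(7, 11, 5)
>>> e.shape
(11, 7, 11)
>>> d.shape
(7, 11, 11)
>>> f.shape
(11, 7, 11)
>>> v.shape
(7, 5, 3, 29)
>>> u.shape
(5,)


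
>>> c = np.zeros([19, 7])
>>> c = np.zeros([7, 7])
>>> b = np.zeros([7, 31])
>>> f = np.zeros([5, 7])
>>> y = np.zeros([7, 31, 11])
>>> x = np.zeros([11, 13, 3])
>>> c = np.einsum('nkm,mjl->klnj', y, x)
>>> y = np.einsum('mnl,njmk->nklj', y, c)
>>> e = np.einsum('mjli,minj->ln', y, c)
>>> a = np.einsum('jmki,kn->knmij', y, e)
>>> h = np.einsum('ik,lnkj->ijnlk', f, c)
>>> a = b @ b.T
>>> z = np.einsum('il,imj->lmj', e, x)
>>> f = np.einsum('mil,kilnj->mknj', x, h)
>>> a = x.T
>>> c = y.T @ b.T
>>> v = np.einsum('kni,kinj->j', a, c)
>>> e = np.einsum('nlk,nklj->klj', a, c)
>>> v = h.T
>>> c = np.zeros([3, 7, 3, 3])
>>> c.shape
(3, 7, 3, 3)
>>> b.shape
(7, 31)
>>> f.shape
(11, 5, 31, 7)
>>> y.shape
(31, 13, 11, 3)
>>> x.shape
(11, 13, 3)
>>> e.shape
(11, 13, 7)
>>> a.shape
(3, 13, 11)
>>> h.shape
(5, 13, 3, 31, 7)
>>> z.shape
(7, 13, 3)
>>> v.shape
(7, 31, 3, 13, 5)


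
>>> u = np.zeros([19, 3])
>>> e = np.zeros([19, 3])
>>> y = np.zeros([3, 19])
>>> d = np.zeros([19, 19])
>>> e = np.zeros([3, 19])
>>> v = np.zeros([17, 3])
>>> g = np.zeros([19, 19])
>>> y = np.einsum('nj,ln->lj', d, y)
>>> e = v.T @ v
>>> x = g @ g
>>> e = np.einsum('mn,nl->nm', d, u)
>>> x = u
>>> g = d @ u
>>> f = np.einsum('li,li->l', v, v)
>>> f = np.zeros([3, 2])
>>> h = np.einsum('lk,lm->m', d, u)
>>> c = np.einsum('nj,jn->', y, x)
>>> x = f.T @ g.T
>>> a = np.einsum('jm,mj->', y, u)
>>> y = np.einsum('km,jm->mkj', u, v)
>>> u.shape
(19, 3)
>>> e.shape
(19, 19)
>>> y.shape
(3, 19, 17)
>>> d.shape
(19, 19)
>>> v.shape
(17, 3)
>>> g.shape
(19, 3)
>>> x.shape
(2, 19)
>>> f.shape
(3, 2)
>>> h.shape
(3,)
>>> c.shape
()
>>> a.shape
()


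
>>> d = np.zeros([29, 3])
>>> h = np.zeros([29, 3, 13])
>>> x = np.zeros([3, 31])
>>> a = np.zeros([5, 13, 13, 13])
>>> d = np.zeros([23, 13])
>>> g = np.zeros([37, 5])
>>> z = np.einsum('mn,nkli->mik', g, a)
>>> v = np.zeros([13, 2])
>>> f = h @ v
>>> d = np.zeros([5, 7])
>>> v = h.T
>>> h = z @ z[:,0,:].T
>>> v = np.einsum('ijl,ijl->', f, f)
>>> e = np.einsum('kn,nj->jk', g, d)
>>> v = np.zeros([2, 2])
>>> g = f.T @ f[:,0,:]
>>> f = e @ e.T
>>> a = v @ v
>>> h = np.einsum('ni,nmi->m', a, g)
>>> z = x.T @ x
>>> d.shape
(5, 7)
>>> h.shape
(3,)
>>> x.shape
(3, 31)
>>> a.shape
(2, 2)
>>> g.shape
(2, 3, 2)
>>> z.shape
(31, 31)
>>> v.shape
(2, 2)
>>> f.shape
(7, 7)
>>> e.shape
(7, 37)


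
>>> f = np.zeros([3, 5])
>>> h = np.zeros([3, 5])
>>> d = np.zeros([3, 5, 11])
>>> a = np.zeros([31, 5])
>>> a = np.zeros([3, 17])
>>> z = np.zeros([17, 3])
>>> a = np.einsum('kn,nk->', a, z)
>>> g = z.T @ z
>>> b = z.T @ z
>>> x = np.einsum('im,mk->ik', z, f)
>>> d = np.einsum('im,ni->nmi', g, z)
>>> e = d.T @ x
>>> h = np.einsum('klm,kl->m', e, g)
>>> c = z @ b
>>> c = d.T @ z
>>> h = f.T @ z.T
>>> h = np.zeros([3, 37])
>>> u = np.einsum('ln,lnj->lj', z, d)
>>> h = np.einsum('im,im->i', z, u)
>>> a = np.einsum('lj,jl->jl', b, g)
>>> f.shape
(3, 5)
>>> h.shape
(17,)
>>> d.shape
(17, 3, 3)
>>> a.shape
(3, 3)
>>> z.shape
(17, 3)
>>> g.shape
(3, 3)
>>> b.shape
(3, 3)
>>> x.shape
(17, 5)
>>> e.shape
(3, 3, 5)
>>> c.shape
(3, 3, 3)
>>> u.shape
(17, 3)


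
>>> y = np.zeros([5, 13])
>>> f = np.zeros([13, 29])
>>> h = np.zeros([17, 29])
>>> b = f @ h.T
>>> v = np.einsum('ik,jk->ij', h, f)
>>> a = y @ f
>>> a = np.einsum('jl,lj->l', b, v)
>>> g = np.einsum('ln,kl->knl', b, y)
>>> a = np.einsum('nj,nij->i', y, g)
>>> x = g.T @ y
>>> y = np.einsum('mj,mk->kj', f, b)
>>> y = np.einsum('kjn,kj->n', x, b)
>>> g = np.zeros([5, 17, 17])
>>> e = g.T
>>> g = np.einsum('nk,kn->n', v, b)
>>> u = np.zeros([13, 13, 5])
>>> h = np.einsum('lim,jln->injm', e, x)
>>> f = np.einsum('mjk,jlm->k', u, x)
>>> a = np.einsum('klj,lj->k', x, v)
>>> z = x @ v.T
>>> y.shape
(13,)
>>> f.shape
(5,)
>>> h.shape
(17, 13, 13, 5)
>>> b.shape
(13, 17)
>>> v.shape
(17, 13)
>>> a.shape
(13,)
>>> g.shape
(17,)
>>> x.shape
(13, 17, 13)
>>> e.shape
(17, 17, 5)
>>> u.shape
(13, 13, 5)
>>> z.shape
(13, 17, 17)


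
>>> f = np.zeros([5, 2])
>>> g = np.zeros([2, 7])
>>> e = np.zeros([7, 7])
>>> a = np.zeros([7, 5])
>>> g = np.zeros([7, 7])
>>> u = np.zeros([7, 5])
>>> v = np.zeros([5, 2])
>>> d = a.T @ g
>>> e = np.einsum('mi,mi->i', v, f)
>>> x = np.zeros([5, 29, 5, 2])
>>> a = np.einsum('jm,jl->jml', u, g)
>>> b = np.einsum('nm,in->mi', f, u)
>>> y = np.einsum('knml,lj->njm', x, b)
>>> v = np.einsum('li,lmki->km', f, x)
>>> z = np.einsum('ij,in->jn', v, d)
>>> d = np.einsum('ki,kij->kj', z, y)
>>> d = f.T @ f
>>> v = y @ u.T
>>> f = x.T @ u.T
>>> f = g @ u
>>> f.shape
(7, 5)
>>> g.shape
(7, 7)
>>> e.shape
(2,)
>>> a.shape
(7, 5, 7)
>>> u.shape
(7, 5)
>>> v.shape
(29, 7, 7)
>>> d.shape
(2, 2)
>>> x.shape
(5, 29, 5, 2)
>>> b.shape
(2, 7)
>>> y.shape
(29, 7, 5)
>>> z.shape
(29, 7)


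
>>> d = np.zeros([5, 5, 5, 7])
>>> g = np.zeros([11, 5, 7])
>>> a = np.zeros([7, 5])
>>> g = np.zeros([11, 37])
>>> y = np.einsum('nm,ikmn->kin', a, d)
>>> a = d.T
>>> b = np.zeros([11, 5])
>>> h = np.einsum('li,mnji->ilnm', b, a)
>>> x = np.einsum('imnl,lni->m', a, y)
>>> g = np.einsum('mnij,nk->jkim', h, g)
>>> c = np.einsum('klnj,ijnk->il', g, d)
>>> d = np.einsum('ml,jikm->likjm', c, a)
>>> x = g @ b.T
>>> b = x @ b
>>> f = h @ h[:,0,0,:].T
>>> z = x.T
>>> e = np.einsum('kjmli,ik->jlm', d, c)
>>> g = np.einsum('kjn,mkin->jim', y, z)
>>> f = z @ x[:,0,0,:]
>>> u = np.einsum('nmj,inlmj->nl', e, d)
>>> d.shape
(37, 5, 5, 7, 5)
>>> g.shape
(5, 37, 11)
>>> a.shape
(7, 5, 5, 5)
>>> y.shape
(5, 5, 7)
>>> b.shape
(7, 37, 5, 5)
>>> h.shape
(5, 11, 5, 7)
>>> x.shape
(7, 37, 5, 11)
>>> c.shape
(5, 37)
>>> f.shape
(11, 5, 37, 11)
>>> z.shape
(11, 5, 37, 7)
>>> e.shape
(5, 7, 5)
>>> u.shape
(5, 5)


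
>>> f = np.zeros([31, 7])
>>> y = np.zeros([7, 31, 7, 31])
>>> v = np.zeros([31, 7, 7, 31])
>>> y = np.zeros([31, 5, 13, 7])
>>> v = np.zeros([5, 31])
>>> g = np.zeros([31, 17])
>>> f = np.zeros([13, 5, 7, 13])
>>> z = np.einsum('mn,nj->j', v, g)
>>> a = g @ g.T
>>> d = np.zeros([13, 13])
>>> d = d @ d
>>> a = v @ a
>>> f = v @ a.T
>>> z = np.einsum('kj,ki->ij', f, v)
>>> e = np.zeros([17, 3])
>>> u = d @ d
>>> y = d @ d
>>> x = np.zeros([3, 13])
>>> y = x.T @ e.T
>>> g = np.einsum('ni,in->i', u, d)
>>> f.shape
(5, 5)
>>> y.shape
(13, 17)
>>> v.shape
(5, 31)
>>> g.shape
(13,)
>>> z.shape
(31, 5)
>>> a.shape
(5, 31)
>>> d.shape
(13, 13)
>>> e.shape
(17, 3)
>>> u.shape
(13, 13)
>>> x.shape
(3, 13)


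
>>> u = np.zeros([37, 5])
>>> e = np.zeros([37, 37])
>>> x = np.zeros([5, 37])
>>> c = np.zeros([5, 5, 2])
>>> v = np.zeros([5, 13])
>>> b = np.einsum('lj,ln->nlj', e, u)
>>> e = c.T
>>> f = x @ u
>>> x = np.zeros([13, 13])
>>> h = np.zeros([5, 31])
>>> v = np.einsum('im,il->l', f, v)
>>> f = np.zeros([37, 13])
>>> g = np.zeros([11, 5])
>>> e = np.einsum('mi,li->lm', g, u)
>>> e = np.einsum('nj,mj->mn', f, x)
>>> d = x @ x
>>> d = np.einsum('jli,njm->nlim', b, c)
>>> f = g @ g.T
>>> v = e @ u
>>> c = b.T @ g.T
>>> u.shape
(37, 5)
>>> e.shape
(13, 37)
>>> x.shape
(13, 13)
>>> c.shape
(37, 37, 11)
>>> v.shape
(13, 5)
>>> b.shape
(5, 37, 37)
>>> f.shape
(11, 11)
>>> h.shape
(5, 31)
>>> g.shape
(11, 5)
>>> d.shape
(5, 37, 37, 2)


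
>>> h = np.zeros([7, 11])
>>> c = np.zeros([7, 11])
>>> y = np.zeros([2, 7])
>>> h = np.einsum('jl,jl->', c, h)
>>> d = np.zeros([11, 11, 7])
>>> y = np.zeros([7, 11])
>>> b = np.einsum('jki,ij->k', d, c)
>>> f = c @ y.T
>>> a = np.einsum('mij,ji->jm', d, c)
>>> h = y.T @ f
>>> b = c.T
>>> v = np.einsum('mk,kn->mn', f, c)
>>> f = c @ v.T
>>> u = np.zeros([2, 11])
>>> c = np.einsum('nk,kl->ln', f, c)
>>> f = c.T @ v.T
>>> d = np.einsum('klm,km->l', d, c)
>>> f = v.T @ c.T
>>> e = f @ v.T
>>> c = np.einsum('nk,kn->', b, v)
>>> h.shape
(11, 7)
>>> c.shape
()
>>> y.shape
(7, 11)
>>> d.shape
(11,)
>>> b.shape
(11, 7)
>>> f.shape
(11, 11)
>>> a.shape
(7, 11)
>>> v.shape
(7, 11)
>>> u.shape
(2, 11)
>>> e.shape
(11, 7)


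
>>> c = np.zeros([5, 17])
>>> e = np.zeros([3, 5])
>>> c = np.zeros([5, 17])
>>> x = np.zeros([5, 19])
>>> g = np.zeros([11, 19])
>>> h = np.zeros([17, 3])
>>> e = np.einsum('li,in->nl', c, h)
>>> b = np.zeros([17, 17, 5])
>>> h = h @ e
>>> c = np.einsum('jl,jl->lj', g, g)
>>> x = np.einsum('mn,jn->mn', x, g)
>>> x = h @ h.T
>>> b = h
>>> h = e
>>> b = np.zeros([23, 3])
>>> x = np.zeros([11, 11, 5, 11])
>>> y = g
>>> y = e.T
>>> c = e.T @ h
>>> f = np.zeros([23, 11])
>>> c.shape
(5, 5)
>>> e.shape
(3, 5)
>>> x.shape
(11, 11, 5, 11)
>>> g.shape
(11, 19)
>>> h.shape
(3, 5)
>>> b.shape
(23, 3)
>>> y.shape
(5, 3)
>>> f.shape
(23, 11)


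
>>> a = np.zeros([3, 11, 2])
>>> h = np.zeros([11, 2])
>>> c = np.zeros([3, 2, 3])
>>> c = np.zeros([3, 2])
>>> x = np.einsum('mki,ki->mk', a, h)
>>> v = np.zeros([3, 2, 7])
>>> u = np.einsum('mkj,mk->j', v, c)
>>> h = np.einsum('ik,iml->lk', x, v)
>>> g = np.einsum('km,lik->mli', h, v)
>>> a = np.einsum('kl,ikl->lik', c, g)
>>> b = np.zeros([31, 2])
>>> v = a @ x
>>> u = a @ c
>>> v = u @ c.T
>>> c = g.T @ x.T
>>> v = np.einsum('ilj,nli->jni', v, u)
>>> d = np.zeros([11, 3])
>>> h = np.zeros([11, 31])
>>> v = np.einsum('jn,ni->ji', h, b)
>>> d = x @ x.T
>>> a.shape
(2, 11, 3)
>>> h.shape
(11, 31)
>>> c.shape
(2, 3, 3)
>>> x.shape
(3, 11)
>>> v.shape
(11, 2)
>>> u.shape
(2, 11, 2)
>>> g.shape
(11, 3, 2)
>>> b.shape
(31, 2)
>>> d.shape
(3, 3)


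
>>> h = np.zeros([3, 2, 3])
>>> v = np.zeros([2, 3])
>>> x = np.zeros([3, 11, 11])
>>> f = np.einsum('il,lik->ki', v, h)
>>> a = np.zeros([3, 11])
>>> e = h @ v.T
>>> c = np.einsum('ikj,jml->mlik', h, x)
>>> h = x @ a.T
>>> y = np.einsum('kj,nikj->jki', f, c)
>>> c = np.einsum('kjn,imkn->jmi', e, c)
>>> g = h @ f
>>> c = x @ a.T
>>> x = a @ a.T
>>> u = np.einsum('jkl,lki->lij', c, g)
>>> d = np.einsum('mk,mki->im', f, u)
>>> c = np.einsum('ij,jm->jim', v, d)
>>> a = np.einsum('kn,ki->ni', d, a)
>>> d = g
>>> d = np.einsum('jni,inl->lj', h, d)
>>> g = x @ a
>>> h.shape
(3, 11, 3)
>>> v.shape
(2, 3)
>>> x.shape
(3, 3)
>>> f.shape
(3, 2)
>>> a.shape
(3, 11)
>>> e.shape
(3, 2, 2)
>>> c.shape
(3, 2, 3)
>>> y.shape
(2, 3, 11)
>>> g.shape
(3, 11)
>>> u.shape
(3, 2, 3)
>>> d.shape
(2, 3)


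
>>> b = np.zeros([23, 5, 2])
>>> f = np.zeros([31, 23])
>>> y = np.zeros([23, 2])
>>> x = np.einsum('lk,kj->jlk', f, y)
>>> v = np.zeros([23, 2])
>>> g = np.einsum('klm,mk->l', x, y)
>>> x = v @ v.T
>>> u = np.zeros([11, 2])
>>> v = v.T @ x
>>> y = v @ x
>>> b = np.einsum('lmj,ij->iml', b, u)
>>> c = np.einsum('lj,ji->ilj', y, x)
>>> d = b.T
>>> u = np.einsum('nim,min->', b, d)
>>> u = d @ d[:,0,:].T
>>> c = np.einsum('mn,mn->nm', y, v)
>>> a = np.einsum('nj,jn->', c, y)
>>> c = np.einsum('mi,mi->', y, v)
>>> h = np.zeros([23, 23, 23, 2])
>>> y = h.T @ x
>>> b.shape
(11, 5, 23)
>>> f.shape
(31, 23)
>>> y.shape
(2, 23, 23, 23)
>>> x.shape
(23, 23)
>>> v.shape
(2, 23)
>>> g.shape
(31,)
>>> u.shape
(23, 5, 23)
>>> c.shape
()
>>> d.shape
(23, 5, 11)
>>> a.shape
()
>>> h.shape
(23, 23, 23, 2)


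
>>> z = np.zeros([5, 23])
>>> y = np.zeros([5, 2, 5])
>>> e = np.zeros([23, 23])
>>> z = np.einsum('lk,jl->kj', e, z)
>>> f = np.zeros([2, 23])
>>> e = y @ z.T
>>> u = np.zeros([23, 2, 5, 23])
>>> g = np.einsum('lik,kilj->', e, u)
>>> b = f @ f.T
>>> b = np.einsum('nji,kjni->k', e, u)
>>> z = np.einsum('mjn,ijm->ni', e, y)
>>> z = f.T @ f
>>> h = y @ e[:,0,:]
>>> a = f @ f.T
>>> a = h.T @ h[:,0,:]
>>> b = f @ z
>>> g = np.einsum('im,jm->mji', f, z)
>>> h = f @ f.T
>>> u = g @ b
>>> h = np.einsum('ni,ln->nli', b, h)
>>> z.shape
(23, 23)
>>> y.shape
(5, 2, 5)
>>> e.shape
(5, 2, 23)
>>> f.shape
(2, 23)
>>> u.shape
(23, 23, 23)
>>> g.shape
(23, 23, 2)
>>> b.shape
(2, 23)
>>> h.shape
(2, 2, 23)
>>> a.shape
(23, 2, 23)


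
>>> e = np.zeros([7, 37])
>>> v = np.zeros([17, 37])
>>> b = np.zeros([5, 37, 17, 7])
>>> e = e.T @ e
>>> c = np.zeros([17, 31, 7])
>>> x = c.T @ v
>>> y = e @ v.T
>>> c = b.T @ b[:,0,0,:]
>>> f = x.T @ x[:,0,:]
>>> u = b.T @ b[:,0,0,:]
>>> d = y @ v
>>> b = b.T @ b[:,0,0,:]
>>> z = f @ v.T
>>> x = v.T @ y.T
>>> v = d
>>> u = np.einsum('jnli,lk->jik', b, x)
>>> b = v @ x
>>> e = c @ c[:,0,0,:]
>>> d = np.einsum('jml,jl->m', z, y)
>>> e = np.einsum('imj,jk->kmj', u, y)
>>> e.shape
(17, 7, 37)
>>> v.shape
(37, 37)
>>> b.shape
(37, 37)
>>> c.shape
(7, 17, 37, 7)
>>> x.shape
(37, 37)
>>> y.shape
(37, 17)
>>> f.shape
(37, 31, 37)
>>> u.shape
(7, 7, 37)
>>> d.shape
(31,)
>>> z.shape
(37, 31, 17)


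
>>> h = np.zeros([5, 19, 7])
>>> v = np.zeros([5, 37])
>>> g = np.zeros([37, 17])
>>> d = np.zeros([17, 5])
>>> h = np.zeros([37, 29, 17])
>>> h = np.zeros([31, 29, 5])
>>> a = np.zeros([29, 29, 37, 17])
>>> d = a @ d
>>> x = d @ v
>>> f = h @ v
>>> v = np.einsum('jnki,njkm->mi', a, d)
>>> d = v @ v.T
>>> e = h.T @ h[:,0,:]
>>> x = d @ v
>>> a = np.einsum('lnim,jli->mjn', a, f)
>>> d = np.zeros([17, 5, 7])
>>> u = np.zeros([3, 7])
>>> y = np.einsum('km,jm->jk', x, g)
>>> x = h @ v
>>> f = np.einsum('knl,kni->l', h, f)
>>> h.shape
(31, 29, 5)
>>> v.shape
(5, 17)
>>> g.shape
(37, 17)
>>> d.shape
(17, 5, 7)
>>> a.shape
(17, 31, 29)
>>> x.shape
(31, 29, 17)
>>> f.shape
(5,)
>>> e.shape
(5, 29, 5)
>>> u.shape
(3, 7)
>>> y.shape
(37, 5)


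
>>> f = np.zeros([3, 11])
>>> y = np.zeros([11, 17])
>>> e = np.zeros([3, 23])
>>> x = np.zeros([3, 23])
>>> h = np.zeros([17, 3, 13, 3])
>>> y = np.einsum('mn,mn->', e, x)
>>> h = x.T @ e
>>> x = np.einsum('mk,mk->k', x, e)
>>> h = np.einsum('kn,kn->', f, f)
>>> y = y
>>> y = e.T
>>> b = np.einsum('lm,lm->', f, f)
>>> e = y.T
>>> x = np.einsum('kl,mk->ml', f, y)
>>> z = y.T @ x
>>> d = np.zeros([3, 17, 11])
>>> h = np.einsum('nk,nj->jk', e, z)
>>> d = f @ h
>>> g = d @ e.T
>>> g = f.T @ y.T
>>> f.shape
(3, 11)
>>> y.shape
(23, 3)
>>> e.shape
(3, 23)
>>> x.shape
(23, 11)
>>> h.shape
(11, 23)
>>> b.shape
()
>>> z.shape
(3, 11)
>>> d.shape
(3, 23)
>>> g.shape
(11, 23)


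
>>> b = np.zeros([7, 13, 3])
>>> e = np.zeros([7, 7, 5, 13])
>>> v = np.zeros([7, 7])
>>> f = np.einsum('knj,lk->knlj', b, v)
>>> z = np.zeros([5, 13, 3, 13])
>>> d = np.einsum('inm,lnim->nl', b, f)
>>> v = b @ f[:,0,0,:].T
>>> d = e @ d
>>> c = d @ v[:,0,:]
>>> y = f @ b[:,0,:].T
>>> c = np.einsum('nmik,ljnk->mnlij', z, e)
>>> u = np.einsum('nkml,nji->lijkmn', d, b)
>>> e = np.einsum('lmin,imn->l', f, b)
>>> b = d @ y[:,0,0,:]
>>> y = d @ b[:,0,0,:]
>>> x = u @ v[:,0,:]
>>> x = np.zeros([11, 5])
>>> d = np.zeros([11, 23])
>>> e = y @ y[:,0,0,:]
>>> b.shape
(7, 7, 5, 7)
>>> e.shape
(7, 7, 5, 7)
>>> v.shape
(7, 13, 7)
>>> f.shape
(7, 13, 7, 3)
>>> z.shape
(5, 13, 3, 13)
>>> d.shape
(11, 23)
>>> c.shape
(13, 5, 7, 3, 7)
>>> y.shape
(7, 7, 5, 7)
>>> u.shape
(7, 3, 13, 7, 5, 7)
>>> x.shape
(11, 5)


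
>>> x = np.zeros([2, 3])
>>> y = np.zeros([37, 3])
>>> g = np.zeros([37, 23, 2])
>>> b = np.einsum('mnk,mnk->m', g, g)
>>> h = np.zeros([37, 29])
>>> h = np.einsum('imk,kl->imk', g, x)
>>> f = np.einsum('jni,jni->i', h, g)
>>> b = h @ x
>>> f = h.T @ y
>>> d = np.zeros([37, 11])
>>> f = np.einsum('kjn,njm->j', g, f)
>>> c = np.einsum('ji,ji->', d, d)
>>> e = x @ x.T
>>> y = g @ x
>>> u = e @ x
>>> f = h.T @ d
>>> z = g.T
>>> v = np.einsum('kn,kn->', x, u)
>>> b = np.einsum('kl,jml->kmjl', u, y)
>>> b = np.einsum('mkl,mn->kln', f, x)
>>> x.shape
(2, 3)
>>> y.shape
(37, 23, 3)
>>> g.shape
(37, 23, 2)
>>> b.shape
(23, 11, 3)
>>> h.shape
(37, 23, 2)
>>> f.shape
(2, 23, 11)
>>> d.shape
(37, 11)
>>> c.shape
()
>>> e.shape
(2, 2)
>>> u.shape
(2, 3)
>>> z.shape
(2, 23, 37)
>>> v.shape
()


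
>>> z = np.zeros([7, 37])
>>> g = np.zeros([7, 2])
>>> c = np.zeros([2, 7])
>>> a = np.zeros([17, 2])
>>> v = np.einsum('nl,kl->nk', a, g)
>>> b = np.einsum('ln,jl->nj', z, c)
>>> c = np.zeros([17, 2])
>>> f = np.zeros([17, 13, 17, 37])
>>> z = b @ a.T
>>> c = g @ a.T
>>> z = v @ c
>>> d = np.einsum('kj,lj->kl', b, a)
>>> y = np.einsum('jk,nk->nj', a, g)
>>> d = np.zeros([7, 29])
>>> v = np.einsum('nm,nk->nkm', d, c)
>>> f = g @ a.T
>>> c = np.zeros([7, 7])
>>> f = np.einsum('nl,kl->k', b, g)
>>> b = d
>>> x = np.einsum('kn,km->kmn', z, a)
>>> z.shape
(17, 17)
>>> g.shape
(7, 2)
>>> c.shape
(7, 7)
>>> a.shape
(17, 2)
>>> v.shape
(7, 17, 29)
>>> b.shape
(7, 29)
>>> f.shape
(7,)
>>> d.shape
(7, 29)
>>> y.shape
(7, 17)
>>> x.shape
(17, 2, 17)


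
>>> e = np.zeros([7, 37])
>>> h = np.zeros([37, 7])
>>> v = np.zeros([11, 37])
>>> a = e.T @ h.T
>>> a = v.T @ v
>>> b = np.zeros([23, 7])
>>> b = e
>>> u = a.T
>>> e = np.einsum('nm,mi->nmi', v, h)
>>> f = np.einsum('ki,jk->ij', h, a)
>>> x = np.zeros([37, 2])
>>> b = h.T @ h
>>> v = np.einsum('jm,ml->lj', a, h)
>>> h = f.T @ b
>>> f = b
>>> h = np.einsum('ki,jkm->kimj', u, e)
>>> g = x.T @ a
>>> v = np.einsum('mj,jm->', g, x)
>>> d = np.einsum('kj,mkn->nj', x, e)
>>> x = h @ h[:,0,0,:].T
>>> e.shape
(11, 37, 7)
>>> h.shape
(37, 37, 7, 11)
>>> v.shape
()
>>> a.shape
(37, 37)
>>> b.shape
(7, 7)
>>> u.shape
(37, 37)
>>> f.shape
(7, 7)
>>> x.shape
(37, 37, 7, 37)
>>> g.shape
(2, 37)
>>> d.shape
(7, 2)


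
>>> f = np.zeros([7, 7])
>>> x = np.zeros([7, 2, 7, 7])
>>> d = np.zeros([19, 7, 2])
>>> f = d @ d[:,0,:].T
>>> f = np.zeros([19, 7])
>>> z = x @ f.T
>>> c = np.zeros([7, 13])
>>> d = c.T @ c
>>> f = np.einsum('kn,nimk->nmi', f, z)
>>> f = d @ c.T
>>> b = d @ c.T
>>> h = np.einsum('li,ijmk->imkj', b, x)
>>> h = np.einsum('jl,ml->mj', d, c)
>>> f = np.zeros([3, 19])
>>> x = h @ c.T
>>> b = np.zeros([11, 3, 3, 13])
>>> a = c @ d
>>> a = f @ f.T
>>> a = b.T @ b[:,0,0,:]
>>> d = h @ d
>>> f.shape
(3, 19)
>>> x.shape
(7, 7)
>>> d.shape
(7, 13)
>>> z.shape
(7, 2, 7, 19)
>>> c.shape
(7, 13)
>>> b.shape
(11, 3, 3, 13)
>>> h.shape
(7, 13)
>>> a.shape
(13, 3, 3, 13)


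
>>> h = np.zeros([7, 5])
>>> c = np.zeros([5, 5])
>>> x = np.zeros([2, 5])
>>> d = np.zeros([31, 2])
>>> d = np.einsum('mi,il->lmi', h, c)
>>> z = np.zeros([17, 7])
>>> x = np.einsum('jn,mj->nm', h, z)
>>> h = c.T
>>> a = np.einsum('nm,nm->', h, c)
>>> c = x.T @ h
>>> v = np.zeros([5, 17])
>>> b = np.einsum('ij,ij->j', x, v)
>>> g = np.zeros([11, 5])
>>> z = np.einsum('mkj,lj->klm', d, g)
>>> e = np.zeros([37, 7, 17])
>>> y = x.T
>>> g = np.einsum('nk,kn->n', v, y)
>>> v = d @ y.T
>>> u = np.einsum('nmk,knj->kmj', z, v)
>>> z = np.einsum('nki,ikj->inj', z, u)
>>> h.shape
(5, 5)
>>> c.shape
(17, 5)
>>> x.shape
(5, 17)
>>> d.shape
(5, 7, 5)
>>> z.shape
(5, 7, 17)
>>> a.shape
()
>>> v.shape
(5, 7, 17)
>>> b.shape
(17,)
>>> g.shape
(5,)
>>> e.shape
(37, 7, 17)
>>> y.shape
(17, 5)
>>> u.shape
(5, 11, 17)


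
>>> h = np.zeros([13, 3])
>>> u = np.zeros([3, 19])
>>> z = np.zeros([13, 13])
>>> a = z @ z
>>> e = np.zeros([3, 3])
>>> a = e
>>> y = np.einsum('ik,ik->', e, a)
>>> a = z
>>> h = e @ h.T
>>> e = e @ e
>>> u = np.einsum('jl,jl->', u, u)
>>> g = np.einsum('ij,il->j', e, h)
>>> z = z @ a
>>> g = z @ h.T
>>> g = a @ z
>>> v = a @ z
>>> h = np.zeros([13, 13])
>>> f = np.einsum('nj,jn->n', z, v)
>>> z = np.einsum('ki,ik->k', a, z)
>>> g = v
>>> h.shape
(13, 13)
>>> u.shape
()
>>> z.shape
(13,)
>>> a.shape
(13, 13)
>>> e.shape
(3, 3)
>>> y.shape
()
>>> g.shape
(13, 13)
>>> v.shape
(13, 13)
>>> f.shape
(13,)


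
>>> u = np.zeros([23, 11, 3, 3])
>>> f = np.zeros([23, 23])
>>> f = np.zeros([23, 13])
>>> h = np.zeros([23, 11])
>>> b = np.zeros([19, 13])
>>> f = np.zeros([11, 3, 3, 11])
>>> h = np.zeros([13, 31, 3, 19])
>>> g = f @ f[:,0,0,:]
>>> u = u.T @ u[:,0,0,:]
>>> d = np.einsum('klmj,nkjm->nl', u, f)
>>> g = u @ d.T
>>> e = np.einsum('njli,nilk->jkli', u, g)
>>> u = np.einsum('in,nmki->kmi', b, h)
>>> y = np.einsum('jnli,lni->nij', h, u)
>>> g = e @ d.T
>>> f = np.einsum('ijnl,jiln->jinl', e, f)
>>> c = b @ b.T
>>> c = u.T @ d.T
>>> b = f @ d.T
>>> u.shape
(3, 31, 19)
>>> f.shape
(11, 3, 11, 3)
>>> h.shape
(13, 31, 3, 19)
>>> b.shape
(11, 3, 11, 11)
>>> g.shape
(3, 11, 11, 11)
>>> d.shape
(11, 3)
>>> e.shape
(3, 11, 11, 3)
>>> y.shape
(31, 19, 13)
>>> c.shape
(19, 31, 11)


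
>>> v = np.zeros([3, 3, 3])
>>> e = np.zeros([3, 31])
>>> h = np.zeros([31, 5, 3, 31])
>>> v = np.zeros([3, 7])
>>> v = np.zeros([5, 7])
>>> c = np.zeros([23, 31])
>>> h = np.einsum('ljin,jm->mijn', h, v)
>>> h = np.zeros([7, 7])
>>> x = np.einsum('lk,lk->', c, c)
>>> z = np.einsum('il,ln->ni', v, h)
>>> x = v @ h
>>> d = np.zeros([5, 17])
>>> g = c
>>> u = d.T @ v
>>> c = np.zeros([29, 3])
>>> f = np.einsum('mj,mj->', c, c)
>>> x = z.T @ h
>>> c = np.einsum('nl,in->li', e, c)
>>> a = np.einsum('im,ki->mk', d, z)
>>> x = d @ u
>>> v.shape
(5, 7)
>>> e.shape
(3, 31)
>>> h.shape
(7, 7)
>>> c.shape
(31, 29)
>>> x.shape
(5, 7)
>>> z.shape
(7, 5)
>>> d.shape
(5, 17)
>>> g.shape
(23, 31)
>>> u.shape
(17, 7)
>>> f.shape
()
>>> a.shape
(17, 7)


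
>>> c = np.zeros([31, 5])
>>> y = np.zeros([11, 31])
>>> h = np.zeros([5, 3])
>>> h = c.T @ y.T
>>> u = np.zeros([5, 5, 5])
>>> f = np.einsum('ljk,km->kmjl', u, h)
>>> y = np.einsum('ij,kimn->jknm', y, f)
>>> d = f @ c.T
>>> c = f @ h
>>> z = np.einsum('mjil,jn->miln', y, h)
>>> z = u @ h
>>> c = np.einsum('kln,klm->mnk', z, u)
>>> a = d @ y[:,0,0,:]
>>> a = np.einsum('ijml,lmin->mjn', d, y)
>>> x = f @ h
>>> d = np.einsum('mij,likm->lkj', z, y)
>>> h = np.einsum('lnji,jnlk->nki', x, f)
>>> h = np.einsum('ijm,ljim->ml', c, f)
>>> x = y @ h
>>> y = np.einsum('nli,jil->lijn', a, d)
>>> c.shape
(5, 11, 5)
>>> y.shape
(11, 5, 31, 5)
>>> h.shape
(5, 5)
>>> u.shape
(5, 5, 5)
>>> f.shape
(5, 11, 5, 5)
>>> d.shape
(31, 5, 11)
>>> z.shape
(5, 5, 11)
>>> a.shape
(5, 11, 5)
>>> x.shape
(31, 5, 5, 5)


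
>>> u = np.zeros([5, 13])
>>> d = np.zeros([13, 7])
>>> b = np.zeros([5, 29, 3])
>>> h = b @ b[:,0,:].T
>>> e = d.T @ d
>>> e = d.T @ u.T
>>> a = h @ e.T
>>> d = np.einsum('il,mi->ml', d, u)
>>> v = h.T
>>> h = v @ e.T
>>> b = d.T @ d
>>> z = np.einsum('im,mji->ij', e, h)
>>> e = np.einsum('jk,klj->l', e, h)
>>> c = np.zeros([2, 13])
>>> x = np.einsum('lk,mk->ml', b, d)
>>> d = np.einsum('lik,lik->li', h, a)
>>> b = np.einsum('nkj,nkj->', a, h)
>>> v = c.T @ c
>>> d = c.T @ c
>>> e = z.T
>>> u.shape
(5, 13)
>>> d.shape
(13, 13)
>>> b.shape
()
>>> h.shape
(5, 29, 7)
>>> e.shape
(29, 7)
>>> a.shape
(5, 29, 7)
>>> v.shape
(13, 13)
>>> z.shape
(7, 29)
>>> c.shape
(2, 13)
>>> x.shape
(5, 7)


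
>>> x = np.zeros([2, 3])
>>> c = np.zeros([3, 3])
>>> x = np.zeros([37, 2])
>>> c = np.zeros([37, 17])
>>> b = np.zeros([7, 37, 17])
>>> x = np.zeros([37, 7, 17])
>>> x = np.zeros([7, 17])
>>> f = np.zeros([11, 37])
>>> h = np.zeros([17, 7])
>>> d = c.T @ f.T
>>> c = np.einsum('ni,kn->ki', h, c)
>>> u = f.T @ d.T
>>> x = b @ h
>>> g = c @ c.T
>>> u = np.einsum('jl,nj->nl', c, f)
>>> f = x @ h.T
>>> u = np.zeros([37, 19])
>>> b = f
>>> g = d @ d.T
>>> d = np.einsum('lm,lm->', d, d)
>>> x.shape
(7, 37, 7)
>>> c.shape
(37, 7)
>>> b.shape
(7, 37, 17)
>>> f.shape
(7, 37, 17)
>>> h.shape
(17, 7)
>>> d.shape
()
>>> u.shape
(37, 19)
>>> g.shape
(17, 17)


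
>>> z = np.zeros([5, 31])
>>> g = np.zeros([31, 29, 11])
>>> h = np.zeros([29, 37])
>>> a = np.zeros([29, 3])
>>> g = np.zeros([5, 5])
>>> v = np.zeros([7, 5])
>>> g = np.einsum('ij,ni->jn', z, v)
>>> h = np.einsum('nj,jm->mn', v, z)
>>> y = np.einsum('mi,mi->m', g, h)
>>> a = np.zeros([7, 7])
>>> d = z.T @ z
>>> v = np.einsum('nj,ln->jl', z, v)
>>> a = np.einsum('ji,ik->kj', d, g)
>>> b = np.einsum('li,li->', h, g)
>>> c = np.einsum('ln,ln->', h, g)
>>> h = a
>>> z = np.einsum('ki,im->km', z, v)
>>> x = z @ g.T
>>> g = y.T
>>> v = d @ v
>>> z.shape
(5, 7)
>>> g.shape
(31,)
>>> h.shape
(7, 31)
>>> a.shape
(7, 31)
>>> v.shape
(31, 7)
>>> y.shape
(31,)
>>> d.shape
(31, 31)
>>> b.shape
()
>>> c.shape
()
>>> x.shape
(5, 31)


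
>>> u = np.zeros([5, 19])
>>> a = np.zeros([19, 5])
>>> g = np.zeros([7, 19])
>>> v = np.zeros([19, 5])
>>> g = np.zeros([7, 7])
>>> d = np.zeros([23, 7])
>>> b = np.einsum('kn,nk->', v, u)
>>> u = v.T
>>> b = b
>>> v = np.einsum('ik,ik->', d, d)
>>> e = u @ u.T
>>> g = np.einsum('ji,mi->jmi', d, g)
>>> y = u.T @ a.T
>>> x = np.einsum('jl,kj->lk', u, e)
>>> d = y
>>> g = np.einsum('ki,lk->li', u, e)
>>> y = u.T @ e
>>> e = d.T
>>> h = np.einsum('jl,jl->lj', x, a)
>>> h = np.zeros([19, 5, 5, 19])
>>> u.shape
(5, 19)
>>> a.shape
(19, 5)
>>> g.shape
(5, 19)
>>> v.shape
()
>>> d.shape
(19, 19)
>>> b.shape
()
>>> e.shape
(19, 19)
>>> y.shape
(19, 5)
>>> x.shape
(19, 5)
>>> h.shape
(19, 5, 5, 19)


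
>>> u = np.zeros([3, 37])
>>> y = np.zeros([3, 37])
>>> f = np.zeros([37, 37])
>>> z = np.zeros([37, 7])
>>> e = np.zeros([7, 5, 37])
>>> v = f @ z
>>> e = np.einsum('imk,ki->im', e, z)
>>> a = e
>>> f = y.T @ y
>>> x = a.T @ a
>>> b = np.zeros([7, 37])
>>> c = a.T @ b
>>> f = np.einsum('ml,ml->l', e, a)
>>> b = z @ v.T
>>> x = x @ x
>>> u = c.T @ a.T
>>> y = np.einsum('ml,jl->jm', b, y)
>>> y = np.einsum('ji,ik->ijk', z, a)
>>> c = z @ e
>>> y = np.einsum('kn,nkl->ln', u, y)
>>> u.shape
(37, 7)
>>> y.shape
(5, 7)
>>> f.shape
(5,)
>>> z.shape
(37, 7)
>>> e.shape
(7, 5)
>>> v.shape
(37, 7)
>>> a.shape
(7, 5)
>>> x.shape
(5, 5)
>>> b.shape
(37, 37)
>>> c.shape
(37, 5)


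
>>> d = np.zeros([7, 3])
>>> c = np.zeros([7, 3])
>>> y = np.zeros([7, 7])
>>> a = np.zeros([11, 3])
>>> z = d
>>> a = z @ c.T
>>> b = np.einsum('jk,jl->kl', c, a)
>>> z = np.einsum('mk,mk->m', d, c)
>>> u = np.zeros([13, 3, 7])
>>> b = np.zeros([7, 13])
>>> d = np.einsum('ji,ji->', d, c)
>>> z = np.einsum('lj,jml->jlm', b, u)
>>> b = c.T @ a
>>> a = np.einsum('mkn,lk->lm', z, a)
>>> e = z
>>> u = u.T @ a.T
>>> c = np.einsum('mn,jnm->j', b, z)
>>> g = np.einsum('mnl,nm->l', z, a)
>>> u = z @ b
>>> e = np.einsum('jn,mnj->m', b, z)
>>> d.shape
()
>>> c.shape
(13,)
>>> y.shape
(7, 7)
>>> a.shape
(7, 13)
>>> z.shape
(13, 7, 3)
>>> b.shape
(3, 7)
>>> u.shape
(13, 7, 7)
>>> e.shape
(13,)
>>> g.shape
(3,)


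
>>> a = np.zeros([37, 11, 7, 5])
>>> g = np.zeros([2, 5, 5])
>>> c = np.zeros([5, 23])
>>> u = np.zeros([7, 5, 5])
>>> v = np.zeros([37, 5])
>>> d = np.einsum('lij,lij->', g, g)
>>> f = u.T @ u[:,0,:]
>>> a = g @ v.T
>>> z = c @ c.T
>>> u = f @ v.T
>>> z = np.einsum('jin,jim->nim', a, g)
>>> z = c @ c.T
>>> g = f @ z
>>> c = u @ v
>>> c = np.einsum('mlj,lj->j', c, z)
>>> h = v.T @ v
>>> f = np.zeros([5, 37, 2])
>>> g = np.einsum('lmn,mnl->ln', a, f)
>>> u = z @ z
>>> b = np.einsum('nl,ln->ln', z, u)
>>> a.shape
(2, 5, 37)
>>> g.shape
(2, 37)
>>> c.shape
(5,)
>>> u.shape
(5, 5)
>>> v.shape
(37, 5)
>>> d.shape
()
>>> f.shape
(5, 37, 2)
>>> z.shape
(5, 5)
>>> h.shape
(5, 5)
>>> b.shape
(5, 5)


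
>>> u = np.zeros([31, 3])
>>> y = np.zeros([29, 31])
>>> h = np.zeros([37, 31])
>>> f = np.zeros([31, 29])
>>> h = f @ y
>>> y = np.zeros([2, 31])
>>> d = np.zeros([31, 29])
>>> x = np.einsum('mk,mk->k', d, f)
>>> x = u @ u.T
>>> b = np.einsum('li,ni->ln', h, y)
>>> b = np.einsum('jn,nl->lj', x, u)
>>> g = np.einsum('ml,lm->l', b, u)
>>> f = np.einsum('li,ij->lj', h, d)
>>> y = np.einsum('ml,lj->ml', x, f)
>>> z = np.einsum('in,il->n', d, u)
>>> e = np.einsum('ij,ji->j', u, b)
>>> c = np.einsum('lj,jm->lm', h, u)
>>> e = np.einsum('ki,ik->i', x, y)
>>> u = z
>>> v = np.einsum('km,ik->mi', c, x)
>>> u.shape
(29,)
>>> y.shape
(31, 31)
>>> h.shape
(31, 31)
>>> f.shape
(31, 29)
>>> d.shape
(31, 29)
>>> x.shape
(31, 31)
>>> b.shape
(3, 31)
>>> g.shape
(31,)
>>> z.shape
(29,)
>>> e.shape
(31,)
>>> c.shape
(31, 3)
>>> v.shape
(3, 31)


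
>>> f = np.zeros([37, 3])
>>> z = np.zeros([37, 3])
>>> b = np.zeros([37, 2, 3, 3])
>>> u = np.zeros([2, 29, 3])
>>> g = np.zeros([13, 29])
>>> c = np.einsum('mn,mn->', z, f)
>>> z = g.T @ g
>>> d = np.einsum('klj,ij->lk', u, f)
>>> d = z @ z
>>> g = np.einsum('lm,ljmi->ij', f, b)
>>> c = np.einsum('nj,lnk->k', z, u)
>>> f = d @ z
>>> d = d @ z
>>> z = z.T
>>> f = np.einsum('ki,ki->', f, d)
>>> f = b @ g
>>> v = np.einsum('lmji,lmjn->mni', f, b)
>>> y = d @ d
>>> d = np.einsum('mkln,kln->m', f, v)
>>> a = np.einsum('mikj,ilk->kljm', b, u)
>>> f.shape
(37, 2, 3, 2)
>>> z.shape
(29, 29)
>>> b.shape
(37, 2, 3, 3)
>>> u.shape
(2, 29, 3)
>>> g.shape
(3, 2)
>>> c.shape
(3,)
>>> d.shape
(37,)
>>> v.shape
(2, 3, 2)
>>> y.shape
(29, 29)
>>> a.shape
(3, 29, 3, 37)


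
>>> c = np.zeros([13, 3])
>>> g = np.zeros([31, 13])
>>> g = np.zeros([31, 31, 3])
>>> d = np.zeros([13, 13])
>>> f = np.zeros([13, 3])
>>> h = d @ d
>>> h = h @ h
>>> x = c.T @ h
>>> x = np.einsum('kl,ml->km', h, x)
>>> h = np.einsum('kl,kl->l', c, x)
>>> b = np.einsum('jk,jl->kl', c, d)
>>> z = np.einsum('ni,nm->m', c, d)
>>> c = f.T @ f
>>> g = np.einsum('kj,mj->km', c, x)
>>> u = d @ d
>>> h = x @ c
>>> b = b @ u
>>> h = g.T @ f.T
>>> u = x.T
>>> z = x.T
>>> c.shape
(3, 3)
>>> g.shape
(3, 13)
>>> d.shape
(13, 13)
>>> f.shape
(13, 3)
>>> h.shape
(13, 13)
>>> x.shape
(13, 3)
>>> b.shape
(3, 13)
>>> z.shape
(3, 13)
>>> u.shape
(3, 13)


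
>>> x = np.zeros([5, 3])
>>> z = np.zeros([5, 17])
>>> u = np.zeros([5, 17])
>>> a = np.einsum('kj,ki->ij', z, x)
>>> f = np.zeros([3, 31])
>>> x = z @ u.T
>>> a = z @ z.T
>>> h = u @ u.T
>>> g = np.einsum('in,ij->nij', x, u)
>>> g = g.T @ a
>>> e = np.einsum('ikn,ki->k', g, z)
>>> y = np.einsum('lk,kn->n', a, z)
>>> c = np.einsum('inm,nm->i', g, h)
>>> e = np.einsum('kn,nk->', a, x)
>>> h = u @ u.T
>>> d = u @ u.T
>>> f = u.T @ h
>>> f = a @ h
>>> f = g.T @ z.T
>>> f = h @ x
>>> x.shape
(5, 5)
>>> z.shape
(5, 17)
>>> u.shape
(5, 17)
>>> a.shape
(5, 5)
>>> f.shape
(5, 5)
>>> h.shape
(5, 5)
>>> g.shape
(17, 5, 5)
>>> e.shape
()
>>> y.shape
(17,)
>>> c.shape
(17,)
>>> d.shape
(5, 5)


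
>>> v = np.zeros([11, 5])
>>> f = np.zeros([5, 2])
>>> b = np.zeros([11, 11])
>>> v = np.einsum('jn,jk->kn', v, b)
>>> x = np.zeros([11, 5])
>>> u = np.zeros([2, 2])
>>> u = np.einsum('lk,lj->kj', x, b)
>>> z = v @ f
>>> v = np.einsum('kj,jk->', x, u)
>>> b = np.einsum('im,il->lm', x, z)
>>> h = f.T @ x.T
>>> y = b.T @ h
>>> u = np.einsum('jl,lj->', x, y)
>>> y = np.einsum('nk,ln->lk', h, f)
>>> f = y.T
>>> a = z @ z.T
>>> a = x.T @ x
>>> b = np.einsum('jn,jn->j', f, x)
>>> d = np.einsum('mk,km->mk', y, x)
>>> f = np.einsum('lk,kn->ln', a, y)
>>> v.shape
()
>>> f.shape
(5, 11)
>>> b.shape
(11,)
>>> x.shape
(11, 5)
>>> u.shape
()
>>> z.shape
(11, 2)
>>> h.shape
(2, 11)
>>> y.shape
(5, 11)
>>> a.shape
(5, 5)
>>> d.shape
(5, 11)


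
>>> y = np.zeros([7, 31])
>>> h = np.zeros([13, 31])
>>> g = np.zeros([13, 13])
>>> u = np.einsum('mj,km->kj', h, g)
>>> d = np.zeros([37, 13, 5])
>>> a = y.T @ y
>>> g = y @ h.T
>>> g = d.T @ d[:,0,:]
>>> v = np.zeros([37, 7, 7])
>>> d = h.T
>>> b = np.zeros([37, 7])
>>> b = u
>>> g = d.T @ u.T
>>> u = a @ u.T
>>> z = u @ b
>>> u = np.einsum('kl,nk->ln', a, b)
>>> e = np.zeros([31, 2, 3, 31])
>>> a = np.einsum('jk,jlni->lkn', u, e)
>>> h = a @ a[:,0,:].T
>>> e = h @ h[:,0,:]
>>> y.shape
(7, 31)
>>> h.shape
(2, 13, 2)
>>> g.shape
(13, 13)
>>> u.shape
(31, 13)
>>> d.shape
(31, 13)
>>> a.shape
(2, 13, 3)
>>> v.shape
(37, 7, 7)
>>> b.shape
(13, 31)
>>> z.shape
(31, 31)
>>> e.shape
(2, 13, 2)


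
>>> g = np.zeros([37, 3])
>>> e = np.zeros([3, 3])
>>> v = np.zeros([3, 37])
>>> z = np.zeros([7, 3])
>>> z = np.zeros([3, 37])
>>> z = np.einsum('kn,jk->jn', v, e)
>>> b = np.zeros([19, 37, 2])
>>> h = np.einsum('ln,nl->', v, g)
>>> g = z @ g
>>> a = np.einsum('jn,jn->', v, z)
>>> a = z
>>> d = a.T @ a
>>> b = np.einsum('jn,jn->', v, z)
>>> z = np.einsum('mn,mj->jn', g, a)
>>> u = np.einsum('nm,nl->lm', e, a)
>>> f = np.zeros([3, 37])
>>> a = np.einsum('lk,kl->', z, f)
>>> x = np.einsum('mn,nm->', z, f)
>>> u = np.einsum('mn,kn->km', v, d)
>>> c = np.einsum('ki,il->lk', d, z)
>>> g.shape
(3, 3)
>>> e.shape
(3, 3)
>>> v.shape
(3, 37)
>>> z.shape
(37, 3)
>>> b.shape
()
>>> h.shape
()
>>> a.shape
()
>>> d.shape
(37, 37)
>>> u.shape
(37, 3)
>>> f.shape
(3, 37)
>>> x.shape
()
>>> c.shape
(3, 37)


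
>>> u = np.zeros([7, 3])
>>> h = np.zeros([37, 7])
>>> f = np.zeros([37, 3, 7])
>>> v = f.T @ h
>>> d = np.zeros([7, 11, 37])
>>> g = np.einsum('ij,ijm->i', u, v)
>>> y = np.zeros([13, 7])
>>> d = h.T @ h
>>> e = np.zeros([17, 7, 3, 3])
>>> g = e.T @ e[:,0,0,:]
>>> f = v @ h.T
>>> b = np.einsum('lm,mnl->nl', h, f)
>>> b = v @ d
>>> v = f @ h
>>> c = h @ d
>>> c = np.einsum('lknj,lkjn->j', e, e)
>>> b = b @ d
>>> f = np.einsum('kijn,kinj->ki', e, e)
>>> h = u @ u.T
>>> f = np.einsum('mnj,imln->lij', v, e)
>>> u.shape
(7, 3)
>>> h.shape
(7, 7)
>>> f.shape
(3, 17, 7)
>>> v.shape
(7, 3, 7)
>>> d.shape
(7, 7)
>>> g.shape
(3, 3, 7, 3)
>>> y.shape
(13, 7)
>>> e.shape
(17, 7, 3, 3)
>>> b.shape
(7, 3, 7)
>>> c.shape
(3,)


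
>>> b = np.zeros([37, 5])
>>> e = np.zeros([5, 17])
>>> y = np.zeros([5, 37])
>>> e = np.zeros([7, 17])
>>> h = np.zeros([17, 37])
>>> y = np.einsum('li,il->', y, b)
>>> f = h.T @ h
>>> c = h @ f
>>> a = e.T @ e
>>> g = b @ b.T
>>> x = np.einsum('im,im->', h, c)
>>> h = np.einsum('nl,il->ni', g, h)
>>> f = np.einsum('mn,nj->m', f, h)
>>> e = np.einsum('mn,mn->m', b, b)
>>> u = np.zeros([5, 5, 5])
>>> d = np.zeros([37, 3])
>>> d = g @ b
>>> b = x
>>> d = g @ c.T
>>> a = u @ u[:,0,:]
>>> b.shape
()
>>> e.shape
(37,)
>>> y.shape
()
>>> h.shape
(37, 17)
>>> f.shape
(37,)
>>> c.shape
(17, 37)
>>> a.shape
(5, 5, 5)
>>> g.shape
(37, 37)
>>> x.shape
()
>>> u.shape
(5, 5, 5)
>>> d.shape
(37, 17)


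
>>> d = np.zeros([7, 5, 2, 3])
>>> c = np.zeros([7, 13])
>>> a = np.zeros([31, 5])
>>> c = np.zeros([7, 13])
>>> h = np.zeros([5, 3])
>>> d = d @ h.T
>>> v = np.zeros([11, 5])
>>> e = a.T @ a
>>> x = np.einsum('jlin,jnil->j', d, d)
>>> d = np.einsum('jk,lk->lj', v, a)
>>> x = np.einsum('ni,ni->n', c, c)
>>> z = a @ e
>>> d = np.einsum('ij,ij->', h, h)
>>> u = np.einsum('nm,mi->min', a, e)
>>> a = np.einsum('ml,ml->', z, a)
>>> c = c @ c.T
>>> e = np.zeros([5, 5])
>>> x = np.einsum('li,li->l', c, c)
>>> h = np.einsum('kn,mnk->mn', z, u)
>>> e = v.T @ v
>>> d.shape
()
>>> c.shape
(7, 7)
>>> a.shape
()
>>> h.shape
(5, 5)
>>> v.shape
(11, 5)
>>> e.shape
(5, 5)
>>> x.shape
(7,)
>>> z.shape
(31, 5)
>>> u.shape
(5, 5, 31)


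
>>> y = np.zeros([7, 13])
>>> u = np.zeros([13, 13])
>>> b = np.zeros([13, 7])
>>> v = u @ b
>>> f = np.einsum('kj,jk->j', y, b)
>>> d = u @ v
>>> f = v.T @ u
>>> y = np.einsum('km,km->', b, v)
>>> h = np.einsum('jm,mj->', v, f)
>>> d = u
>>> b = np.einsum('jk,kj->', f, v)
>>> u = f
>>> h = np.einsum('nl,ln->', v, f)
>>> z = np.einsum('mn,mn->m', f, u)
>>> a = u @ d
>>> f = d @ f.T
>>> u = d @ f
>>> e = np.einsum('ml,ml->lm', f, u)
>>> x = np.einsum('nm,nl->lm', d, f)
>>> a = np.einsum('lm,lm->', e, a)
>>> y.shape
()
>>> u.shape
(13, 7)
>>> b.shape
()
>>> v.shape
(13, 7)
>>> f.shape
(13, 7)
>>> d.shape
(13, 13)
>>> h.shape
()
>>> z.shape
(7,)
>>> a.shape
()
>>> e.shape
(7, 13)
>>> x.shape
(7, 13)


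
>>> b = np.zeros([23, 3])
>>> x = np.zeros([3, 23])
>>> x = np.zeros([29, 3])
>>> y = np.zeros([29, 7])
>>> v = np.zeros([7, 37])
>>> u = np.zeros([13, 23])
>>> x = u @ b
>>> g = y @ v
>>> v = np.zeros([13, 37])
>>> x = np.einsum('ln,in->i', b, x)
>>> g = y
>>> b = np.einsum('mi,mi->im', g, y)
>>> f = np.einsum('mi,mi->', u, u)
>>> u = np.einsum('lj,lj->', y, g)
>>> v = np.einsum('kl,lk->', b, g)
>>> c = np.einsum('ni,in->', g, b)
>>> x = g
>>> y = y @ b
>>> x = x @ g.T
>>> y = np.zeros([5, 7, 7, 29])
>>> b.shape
(7, 29)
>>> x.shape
(29, 29)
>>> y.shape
(5, 7, 7, 29)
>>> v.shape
()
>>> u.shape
()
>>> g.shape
(29, 7)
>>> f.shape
()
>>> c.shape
()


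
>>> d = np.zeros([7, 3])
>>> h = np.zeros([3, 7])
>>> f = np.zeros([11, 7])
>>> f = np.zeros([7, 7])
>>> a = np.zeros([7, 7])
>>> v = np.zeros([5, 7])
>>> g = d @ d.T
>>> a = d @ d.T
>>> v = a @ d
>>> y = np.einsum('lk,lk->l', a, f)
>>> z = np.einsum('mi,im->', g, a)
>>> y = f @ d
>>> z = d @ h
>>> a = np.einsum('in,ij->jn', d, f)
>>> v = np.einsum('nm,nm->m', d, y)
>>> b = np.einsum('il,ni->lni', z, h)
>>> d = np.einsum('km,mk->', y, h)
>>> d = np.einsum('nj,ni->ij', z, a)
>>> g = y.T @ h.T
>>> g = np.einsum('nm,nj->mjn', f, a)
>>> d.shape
(3, 7)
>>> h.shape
(3, 7)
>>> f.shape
(7, 7)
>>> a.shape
(7, 3)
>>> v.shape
(3,)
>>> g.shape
(7, 3, 7)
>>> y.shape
(7, 3)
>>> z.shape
(7, 7)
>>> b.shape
(7, 3, 7)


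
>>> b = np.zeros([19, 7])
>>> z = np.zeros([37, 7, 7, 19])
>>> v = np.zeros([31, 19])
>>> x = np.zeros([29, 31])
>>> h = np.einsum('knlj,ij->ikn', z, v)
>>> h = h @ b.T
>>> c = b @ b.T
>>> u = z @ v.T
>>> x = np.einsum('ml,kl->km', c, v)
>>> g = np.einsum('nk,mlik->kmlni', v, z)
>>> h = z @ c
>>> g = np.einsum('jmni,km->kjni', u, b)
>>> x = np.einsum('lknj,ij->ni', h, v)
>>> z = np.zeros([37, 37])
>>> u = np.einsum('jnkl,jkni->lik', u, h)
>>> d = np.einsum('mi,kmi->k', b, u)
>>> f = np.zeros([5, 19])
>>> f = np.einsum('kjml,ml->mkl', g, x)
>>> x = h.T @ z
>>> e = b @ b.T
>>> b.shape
(19, 7)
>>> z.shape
(37, 37)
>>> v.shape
(31, 19)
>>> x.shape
(19, 7, 7, 37)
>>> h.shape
(37, 7, 7, 19)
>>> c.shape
(19, 19)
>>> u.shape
(31, 19, 7)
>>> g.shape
(19, 37, 7, 31)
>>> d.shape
(31,)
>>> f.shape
(7, 19, 31)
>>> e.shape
(19, 19)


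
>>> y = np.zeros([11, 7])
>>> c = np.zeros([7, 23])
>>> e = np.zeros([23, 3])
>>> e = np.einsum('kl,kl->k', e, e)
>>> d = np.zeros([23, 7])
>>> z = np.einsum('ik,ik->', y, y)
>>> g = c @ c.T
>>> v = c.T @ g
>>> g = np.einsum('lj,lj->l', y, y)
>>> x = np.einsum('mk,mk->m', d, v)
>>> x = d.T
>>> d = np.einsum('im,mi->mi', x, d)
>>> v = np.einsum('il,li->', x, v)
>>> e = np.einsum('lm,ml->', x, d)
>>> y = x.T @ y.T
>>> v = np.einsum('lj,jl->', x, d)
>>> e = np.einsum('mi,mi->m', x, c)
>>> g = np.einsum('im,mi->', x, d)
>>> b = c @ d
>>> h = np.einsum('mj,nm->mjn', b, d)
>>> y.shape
(23, 11)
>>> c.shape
(7, 23)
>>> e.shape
(7,)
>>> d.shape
(23, 7)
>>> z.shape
()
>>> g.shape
()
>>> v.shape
()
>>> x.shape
(7, 23)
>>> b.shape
(7, 7)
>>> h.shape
(7, 7, 23)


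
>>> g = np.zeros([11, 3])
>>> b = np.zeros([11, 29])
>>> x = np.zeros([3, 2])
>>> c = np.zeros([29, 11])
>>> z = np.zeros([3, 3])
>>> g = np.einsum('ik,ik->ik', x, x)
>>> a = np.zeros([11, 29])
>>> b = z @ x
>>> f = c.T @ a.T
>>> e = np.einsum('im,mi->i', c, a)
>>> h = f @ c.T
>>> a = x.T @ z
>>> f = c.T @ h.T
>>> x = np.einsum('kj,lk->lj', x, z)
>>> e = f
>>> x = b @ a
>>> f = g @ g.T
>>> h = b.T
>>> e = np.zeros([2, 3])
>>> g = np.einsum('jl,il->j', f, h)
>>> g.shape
(3,)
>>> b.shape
(3, 2)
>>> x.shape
(3, 3)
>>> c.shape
(29, 11)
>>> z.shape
(3, 3)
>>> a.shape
(2, 3)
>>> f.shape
(3, 3)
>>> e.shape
(2, 3)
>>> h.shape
(2, 3)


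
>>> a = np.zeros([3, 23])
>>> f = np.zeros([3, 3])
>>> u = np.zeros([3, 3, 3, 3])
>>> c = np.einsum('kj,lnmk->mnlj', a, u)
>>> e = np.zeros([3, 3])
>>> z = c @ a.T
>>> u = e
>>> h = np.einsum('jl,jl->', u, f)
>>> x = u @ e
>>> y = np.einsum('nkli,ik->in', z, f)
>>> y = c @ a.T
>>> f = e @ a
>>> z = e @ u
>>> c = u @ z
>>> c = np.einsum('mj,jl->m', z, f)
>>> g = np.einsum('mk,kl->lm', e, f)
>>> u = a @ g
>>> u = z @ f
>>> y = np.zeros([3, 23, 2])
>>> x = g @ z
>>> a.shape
(3, 23)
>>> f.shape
(3, 23)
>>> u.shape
(3, 23)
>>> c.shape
(3,)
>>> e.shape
(3, 3)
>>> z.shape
(3, 3)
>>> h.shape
()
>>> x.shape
(23, 3)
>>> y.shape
(3, 23, 2)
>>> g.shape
(23, 3)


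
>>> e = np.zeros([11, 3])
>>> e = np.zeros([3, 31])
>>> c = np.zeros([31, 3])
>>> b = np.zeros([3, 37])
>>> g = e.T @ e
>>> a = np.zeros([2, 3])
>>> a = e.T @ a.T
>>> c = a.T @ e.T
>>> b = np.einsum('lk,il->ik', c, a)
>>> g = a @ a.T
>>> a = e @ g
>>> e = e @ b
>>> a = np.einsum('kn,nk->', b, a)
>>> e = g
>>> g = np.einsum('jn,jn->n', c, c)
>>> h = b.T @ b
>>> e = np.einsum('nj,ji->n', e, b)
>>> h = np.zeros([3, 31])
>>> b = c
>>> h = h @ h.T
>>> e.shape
(31,)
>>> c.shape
(2, 3)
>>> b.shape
(2, 3)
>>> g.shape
(3,)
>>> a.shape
()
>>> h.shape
(3, 3)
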